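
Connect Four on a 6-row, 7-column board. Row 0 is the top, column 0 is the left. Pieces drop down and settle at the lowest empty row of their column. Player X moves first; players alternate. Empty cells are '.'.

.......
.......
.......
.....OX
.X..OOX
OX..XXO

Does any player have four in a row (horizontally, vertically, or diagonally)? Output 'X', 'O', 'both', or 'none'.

none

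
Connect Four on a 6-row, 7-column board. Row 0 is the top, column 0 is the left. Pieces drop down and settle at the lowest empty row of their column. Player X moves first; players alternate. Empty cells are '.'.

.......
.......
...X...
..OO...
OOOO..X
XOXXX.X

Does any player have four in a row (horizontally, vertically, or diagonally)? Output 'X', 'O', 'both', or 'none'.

O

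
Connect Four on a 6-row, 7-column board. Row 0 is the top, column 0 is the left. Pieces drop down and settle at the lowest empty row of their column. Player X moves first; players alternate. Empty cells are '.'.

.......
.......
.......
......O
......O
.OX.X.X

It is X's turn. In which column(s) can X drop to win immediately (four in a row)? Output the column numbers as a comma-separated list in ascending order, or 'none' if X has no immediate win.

Answer: none

Derivation:
col 0: drop X → no win
col 1: drop X → no win
col 2: drop X → no win
col 3: drop X → no win
col 4: drop X → no win
col 5: drop X → no win
col 6: drop X → no win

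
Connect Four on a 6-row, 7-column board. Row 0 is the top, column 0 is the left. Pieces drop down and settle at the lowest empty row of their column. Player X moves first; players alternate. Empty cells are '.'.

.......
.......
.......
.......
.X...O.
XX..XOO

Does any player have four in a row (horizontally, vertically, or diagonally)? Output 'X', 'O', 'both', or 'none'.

none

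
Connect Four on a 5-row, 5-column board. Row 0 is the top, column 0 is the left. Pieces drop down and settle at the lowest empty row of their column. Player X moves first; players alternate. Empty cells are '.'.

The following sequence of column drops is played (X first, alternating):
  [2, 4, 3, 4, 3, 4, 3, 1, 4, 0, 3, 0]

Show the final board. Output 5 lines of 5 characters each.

Answer: .....
...XX
...XO
O..XO
OOXXO

Derivation:
Move 1: X drops in col 2, lands at row 4
Move 2: O drops in col 4, lands at row 4
Move 3: X drops in col 3, lands at row 4
Move 4: O drops in col 4, lands at row 3
Move 5: X drops in col 3, lands at row 3
Move 6: O drops in col 4, lands at row 2
Move 7: X drops in col 3, lands at row 2
Move 8: O drops in col 1, lands at row 4
Move 9: X drops in col 4, lands at row 1
Move 10: O drops in col 0, lands at row 4
Move 11: X drops in col 3, lands at row 1
Move 12: O drops in col 0, lands at row 3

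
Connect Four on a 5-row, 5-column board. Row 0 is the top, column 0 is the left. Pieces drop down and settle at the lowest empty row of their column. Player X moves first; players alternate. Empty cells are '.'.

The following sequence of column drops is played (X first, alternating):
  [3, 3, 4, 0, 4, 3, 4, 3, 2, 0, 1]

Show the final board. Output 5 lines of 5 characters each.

Answer: .....
...O.
...OX
O..OX
OXXXX

Derivation:
Move 1: X drops in col 3, lands at row 4
Move 2: O drops in col 3, lands at row 3
Move 3: X drops in col 4, lands at row 4
Move 4: O drops in col 0, lands at row 4
Move 5: X drops in col 4, lands at row 3
Move 6: O drops in col 3, lands at row 2
Move 7: X drops in col 4, lands at row 2
Move 8: O drops in col 3, lands at row 1
Move 9: X drops in col 2, lands at row 4
Move 10: O drops in col 0, lands at row 3
Move 11: X drops in col 1, lands at row 4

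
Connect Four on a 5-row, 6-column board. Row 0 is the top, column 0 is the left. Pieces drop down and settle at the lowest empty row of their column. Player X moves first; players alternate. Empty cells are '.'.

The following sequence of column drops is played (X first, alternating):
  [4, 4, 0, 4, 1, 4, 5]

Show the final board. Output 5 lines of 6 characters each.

Answer: ......
....O.
....O.
....O.
XX..XX

Derivation:
Move 1: X drops in col 4, lands at row 4
Move 2: O drops in col 4, lands at row 3
Move 3: X drops in col 0, lands at row 4
Move 4: O drops in col 4, lands at row 2
Move 5: X drops in col 1, lands at row 4
Move 6: O drops in col 4, lands at row 1
Move 7: X drops in col 5, lands at row 4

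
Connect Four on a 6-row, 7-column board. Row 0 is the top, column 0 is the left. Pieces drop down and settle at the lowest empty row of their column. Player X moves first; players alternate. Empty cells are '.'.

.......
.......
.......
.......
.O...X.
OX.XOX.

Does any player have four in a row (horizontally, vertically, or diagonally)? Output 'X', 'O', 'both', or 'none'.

none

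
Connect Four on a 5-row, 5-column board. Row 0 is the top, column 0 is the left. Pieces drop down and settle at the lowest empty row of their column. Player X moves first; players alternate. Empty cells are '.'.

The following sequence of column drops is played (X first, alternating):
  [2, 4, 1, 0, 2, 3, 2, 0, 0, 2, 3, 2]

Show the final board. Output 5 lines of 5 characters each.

Move 1: X drops in col 2, lands at row 4
Move 2: O drops in col 4, lands at row 4
Move 3: X drops in col 1, lands at row 4
Move 4: O drops in col 0, lands at row 4
Move 5: X drops in col 2, lands at row 3
Move 6: O drops in col 3, lands at row 4
Move 7: X drops in col 2, lands at row 2
Move 8: O drops in col 0, lands at row 3
Move 9: X drops in col 0, lands at row 2
Move 10: O drops in col 2, lands at row 1
Move 11: X drops in col 3, lands at row 3
Move 12: O drops in col 2, lands at row 0

Answer: ..O..
..O..
X.X..
O.XX.
OXXOO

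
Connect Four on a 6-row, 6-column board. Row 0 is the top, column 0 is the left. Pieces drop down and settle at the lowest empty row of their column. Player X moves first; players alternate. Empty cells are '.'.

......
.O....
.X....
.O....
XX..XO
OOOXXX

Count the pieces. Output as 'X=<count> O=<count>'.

X=7 O=6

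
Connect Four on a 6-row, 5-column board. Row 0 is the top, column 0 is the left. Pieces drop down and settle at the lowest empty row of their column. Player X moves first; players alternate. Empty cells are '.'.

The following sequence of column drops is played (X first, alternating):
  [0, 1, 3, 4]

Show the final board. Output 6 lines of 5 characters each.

Answer: .....
.....
.....
.....
.....
XO.XO

Derivation:
Move 1: X drops in col 0, lands at row 5
Move 2: O drops in col 1, lands at row 5
Move 3: X drops in col 3, lands at row 5
Move 4: O drops in col 4, lands at row 5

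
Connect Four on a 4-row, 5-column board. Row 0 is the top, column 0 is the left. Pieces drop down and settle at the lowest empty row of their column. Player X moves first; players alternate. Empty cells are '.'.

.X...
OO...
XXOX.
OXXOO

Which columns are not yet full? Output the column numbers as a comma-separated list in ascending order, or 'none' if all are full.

Answer: 0,2,3,4

Derivation:
col 0: top cell = '.' → open
col 1: top cell = 'X' → FULL
col 2: top cell = '.' → open
col 3: top cell = '.' → open
col 4: top cell = '.' → open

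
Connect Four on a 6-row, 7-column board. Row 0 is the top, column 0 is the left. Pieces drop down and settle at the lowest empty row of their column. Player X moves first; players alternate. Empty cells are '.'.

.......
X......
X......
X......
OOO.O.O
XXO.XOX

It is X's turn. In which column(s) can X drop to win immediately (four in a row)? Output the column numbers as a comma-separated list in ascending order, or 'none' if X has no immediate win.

col 0: drop X → WIN!
col 1: drop X → no win
col 2: drop X → no win
col 3: drop X → no win
col 4: drop X → no win
col 5: drop X → no win
col 6: drop X → no win

Answer: 0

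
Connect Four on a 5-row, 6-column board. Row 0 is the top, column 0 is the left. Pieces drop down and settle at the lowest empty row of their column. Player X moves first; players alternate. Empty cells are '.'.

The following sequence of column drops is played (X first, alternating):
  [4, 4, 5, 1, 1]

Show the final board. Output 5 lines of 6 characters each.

Move 1: X drops in col 4, lands at row 4
Move 2: O drops in col 4, lands at row 3
Move 3: X drops in col 5, lands at row 4
Move 4: O drops in col 1, lands at row 4
Move 5: X drops in col 1, lands at row 3

Answer: ......
......
......
.X..O.
.O..XX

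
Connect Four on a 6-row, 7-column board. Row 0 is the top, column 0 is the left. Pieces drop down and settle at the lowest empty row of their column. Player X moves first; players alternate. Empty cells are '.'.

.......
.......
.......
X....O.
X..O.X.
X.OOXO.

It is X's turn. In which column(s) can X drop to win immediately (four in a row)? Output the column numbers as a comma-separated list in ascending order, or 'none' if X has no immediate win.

col 0: drop X → WIN!
col 1: drop X → no win
col 2: drop X → no win
col 3: drop X → no win
col 4: drop X → no win
col 5: drop X → no win
col 6: drop X → no win

Answer: 0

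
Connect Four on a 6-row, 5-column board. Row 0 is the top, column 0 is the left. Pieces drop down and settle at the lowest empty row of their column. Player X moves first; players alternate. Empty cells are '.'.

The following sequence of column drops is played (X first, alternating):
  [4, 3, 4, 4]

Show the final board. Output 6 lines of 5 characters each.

Move 1: X drops in col 4, lands at row 5
Move 2: O drops in col 3, lands at row 5
Move 3: X drops in col 4, lands at row 4
Move 4: O drops in col 4, lands at row 3

Answer: .....
.....
.....
....O
....X
...OX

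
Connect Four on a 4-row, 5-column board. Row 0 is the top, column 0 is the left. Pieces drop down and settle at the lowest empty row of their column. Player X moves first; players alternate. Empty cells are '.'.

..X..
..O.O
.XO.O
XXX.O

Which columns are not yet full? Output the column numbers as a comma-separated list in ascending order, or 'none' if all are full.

col 0: top cell = '.' → open
col 1: top cell = '.' → open
col 2: top cell = 'X' → FULL
col 3: top cell = '.' → open
col 4: top cell = '.' → open

Answer: 0,1,3,4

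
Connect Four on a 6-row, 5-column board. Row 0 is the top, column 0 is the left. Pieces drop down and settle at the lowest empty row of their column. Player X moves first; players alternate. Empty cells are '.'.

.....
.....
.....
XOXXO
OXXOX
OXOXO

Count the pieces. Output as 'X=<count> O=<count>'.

X=8 O=7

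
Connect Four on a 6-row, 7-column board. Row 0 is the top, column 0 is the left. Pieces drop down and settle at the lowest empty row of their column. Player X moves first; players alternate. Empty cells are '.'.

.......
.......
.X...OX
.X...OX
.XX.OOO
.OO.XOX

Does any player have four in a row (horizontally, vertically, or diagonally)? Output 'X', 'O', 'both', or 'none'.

O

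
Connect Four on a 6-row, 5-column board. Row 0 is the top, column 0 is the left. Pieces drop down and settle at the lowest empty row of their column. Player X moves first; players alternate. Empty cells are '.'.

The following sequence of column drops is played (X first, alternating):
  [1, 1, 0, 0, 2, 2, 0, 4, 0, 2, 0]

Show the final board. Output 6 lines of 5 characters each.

Move 1: X drops in col 1, lands at row 5
Move 2: O drops in col 1, lands at row 4
Move 3: X drops in col 0, lands at row 5
Move 4: O drops in col 0, lands at row 4
Move 5: X drops in col 2, lands at row 5
Move 6: O drops in col 2, lands at row 4
Move 7: X drops in col 0, lands at row 3
Move 8: O drops in col 4, lands at row 5
Move 9: X drops in col 0, lands at row 2
Move 10: O drops in col 2, lands at row 3
Move 11: X drops in col 0, lands at row 1

Answer: .....
X....
X....
X.O..
OOO..
XXX.O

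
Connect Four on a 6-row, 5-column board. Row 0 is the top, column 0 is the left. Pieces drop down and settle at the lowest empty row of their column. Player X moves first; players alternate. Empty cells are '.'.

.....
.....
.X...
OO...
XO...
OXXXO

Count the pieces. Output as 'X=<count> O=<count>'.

X=5 O=5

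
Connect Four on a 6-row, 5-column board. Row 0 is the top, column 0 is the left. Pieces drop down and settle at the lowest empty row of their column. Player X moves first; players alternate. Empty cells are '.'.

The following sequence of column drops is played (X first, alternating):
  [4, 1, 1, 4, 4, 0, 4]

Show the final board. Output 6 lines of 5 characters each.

Move 1: X drops in col 4, lands at row 5
Move 2: O drops in col 1, lands at row 5
Move 3: X drops in col 1, lands at row 4
Move 4: O drops in col 4, lands at row 4
Move 5: X drops in col 4, lands at row 3
Move 6: O drops in col 0, lands at row 5
Move 7: X drops in col 4, lands at row 2

Answer: .....
.....
....X
....X
.X..O
OO..X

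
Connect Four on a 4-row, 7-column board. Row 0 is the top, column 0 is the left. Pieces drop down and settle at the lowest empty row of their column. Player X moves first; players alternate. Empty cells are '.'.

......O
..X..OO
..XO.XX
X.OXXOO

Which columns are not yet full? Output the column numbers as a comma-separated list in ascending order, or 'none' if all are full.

Answer: 0,1,2,3,4,5

Derivation:
col 0: top cell = '.' → open
col 1: top cell = '.' → open
col 2: top cell = '.' → open
col 3: top cell = '.' → open
col 4: top cell = '.' → open
col 5: top cell = '.' → open
col 6: top cell = 'O' → FULL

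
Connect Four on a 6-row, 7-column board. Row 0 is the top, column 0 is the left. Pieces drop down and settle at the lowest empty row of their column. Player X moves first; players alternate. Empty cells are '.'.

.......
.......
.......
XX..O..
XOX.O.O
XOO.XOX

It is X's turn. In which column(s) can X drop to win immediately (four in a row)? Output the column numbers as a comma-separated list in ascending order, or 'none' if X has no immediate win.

Answer: 0

Derivation:
col 0: drop X → WIN!
col 1: drop X → no win
col 2: drop X → no win
col 3: drop X → no win
col 4: drop X → no win
col 5: drop X → no win
col 6: drop X → no win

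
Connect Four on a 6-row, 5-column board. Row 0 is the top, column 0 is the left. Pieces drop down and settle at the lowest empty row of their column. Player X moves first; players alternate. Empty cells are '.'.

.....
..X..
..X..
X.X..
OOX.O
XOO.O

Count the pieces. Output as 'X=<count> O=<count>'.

X=6 O=6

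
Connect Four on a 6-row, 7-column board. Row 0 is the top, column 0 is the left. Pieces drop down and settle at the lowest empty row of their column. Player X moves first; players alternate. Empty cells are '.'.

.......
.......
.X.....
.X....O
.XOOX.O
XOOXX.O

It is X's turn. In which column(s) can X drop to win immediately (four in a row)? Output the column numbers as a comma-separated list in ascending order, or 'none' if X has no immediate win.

Answer: 1

Derivation:
col 0: drop X → no win
col 1: drop X → WIN!
col 2: drop X → no win
col 3: drop X → no win
col 4: drop X → no win
col 5: drop X → no win
col 6: drop X → no win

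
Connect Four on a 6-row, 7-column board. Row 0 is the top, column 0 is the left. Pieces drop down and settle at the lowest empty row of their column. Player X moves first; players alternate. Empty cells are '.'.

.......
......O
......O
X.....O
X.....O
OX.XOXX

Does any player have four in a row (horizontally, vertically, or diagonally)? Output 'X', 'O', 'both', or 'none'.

O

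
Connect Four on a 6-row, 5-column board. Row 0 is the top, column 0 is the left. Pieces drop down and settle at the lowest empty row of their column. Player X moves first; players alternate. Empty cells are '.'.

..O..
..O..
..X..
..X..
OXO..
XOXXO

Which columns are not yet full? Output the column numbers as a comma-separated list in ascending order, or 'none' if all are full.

col 0: top cell = '.' → open
col 1: top cell = '.' → open
col 2: top cell = 'O' → FULL
col 3: top cell = '.' → open
col 4: top cell = '.' → open

Answer: 0,1,3,4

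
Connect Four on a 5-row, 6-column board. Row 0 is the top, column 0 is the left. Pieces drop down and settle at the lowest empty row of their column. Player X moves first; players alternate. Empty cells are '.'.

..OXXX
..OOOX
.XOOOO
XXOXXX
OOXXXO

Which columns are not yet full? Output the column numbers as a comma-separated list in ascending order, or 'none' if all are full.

Answer: 0,1

Derivation:
col 0: top cell = '.' → open
col 1: top cell = '.' → open
col 2: top cell = 'O' → FULL
col 3: top cell = 'X' → FULL
col 4: top cell = 'X' → FULL
col 5: top cell = 'X' → FULL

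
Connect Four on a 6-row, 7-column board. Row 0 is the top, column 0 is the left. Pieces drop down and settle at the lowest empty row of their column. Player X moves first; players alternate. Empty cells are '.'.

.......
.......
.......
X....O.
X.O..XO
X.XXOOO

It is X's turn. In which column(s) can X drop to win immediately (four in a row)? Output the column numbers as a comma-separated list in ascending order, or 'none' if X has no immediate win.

Answer: 0,1

Derivation:
col 0: drop X → WIN!
col 1: drop X → WIN!
col 2: drop X → no win
col 3: drop X → no win
col 4: drop X → no win
col 5: drop X → no win
col 6: drop X → no win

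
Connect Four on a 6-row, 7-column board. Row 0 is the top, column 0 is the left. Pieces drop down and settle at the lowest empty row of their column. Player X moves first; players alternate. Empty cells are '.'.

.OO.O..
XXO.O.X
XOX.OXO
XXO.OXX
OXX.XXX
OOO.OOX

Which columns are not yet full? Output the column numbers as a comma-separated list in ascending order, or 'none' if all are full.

Answer: 0,3,5,6

Derivation:
col 0: top cell = '.' → open
col 1: top cell = 'O' → FULL
col 2: top cell = 'O' → FULL
col 3: top cell = '.' → open
col 4: top cell = 'O' → FULL
col 5: top cell = '.' → open
col 6: top cell = '.' → open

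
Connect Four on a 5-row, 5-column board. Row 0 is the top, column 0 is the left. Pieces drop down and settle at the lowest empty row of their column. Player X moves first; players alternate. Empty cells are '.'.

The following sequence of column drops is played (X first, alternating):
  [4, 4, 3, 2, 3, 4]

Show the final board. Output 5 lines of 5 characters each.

Move 1: X drops in col 4, lands at row 4
Move 2: O drops in col 4, lands at row 3
Move 3: X drops in col 3, lands at row 4
Move 4: O drops in col 2, lands at row 4
Move 5: X drops in col 3, lands at row 3
Move 6: O drops in col 4, lands at row 2

Answer: .....
.....
....O
...XO
..OXX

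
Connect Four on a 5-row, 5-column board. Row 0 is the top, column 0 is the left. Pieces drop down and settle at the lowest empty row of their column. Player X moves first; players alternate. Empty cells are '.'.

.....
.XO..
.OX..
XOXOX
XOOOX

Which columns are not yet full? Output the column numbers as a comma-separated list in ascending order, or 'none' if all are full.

Answer: 0,1,2,3,4

Derivation:
col 0: top cell = '.' → open
col 1: top cell = '.' → open
col 2: top cell = '.' → open
col 3: top cell = '.' → open
col 4: top cell = '.' → open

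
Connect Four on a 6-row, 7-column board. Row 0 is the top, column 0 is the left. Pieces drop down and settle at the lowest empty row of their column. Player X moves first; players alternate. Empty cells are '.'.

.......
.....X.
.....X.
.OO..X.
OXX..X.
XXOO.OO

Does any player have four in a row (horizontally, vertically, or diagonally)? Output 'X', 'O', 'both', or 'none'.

X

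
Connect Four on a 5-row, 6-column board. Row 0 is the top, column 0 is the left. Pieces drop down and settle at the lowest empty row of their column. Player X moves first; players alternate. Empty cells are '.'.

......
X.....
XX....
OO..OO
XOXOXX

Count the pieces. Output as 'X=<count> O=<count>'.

X=7 O=6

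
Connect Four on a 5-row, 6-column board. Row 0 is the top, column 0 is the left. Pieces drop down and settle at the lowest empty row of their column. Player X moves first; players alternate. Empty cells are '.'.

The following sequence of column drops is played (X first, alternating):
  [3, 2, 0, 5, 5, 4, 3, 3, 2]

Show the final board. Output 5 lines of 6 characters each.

Move 1: X drops in col 3, lands at row 4
Move 2: O drops in col 2, lands at row 4
Move 3: X drops in col 0, lands at row 4
Move 4: O drops in col 5, lands at row 4
Move 5: X drops in col 5, lands at row 3
Move 6: O drops in col 4, lands at row 4
Move 7: X drops in col 3, lands at row 3
Move 8: O drops in col 3, lands at row 2
Move 9: X drops in col 2, lands at row 3

Answer: ......
......
...O..
..XX.X
X.OXOO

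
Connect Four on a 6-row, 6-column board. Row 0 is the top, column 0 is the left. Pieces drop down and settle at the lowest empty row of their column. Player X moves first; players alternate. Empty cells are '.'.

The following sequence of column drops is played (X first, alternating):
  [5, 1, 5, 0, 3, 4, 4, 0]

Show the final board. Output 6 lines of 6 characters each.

Move 1: X drops in col 5, lands at row 5
Move 2: O drops in col 1, lands at row 5
Move 3: X drops in col 5, lands at row 4
Move 4: O drops in col 0, lands at row 5
Move 5: X drops in col 3, lands at row 5
Move 6: O drops in col 4, lands at row 5
Move 7: X drops in col 4, lands at row 4
Move 8: O drops in col 0, lands at row 4

Answer: ......
......
......
......
O...XX
OO.XOX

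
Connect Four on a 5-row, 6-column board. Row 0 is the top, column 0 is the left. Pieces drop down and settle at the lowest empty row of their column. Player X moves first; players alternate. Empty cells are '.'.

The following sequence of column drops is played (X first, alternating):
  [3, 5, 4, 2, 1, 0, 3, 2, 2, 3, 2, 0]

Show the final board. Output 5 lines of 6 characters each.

Move 1: X drops in col 3, lands at row 4
Move 2: O drops in col 5, lands at row 4
Move 3: X drops in col 4, lands at row 4
Move 4: O drops in col 2, lands at row 4
Move 5: X drops in col 1, lands at row 4
Move 6: O drops in col 0, lands at row 4
Move 7: X drops in col 3, lands at row 3
Move 8: O drops in col 2, lands at row 3
Move 9: X drops in col 2, lands at row 2
Move 10: O drops in col 3, lands at row 2
Move 11: X drops in col 2, lands at row 1
Move 12: O drops in col 0, lands at row 3

Answer: ......
..X...
..XO..
O.OX..
OXOXXO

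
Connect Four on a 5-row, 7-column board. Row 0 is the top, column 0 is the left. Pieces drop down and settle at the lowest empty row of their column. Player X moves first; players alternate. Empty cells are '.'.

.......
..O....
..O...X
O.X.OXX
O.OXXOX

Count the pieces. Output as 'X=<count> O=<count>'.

X=7 O=7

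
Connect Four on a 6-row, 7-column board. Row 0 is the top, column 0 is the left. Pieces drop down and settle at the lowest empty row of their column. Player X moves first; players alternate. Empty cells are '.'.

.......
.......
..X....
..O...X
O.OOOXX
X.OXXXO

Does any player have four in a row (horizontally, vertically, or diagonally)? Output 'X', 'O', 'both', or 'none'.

none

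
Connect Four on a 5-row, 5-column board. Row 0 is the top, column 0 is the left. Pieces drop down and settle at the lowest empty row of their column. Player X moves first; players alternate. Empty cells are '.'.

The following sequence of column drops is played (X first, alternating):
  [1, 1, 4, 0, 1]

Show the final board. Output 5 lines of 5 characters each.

Answer: .....
.....
.X...
.O...
OX..X

Derivation:
Move 1: X drops in col 1, lands at row 4
Move 2: O drops in col 1, lands at row 3
Move 3: X drops in col 4, lands at row 4
Move 4: O drops in col 0, lands at row 4
Move 5: X drops in col 1, lands at row 2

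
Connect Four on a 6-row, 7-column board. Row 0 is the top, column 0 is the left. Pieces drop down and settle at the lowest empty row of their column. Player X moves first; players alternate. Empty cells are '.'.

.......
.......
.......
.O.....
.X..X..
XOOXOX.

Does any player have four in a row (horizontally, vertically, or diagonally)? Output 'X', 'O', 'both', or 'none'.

none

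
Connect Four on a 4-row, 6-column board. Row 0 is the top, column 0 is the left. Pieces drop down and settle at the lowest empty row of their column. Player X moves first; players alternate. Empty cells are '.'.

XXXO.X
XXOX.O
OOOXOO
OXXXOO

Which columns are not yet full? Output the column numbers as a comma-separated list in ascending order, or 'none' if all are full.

col 0: top cell = 'X' → FULL
col 1: top cell = 'X' → FULL
col 2: top cell = 'X' → FULL
col 3: top cell = 'O' → FULL
col 4: top cell = '.' → open
col 5: top cell = 'X' → FULL

Answer: 4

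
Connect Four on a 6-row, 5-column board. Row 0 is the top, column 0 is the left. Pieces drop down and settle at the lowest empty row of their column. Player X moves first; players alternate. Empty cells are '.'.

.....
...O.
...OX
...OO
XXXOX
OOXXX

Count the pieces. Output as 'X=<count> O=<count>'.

X=8 O=7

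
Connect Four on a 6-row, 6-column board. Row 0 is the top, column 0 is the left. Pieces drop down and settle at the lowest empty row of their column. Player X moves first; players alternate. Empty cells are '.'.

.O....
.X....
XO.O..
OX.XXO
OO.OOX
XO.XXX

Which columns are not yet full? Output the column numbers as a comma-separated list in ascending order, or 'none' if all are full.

col 0: top cell = '.' → open
col 1: top cell = 'O' → FULL
col 2: top cell = '.' → open
col 3: top cell = '.' → open
col 4: top cell = '.' → open
col 5: top cell = '.' → open

Answer: 0,2,3,4,5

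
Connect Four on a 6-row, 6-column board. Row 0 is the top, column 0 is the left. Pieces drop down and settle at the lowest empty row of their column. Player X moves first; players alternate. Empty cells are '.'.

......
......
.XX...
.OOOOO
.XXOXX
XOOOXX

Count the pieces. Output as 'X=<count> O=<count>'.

X=9 O=9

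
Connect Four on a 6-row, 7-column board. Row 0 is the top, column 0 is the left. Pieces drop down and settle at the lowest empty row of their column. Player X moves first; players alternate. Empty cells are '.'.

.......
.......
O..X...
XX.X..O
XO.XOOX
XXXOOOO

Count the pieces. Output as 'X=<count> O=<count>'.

X=10 O=9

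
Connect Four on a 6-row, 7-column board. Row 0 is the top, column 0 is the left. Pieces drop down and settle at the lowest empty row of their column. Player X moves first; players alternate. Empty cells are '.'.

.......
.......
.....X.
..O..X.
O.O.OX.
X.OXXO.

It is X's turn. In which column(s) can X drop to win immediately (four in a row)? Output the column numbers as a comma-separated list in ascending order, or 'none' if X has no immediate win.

Answer: 5

Derivation:
col 0: drop X → no win
col 1: drop X → no win
col 2: drop X → no win
col 3: drop X → no win
col 4: drop X → no win
col 5: drop X → WIN!
col 6: drop X → no win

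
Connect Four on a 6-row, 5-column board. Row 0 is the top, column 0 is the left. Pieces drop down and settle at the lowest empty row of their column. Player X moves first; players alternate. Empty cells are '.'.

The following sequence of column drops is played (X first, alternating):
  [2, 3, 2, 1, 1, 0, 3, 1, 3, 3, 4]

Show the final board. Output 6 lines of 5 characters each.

Answer: .....
.....
...O.
.O.X.
.XXX.
OOXOX

Derivation:
Move 1: X drops in col 2, lands at row 5
Move 2: O drops in col 3, lands at row 5
Move 3: X drops in col 2, lands at row 4
Move 4: O drops in col 1, lands at row 5
Move 5: X drops in col 1, lands at row 4
Move 6: O drops in col 0, lands at row 5
Move 7: X drops in col 3, lands at row 4
Move 8: O drops in col 1, lands at row 3
Move 9: X drops in col 3, lands at row 3
Move 10: O drops in col 3, lands at row 2
Move 11: X drops in col 4, lands at row 5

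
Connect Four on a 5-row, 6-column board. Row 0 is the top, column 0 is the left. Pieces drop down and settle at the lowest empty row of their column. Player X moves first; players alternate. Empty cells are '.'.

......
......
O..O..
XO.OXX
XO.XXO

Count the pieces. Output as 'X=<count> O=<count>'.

X=6 O=6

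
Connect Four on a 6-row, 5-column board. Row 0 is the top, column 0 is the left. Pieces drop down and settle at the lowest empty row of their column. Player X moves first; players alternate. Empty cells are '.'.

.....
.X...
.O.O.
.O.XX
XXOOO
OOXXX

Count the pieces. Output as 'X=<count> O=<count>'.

X=8 O=8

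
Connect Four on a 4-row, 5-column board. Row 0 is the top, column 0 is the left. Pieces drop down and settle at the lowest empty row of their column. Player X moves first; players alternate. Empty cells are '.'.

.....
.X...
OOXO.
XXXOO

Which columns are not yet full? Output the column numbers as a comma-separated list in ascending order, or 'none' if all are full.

Answer: 0,1,2,3,4

Derivation:
col 0: top cell = '.' → open
col 1: top cell = '.' → open
col 2: top cell = '.' → open
col 3: top cell = '.' → open
col 4: top cell = '.' → open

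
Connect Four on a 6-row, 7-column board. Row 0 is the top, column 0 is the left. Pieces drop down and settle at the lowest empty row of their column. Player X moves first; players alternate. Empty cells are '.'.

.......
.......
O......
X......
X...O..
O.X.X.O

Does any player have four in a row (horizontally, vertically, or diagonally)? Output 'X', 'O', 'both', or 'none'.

none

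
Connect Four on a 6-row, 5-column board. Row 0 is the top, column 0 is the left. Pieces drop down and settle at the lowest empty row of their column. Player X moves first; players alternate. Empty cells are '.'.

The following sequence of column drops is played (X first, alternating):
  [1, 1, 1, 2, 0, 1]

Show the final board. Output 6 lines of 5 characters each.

Answer: .....
.....
.O...
.X...
.O...
XXO..

Derivation:
Move 1: X drops in col 1, lands at row 5
Move 2: O drops in col 1, lands at row 4
Move 3: X drops in col 1, lands at row 3
Move 4: O drops in col 2, lands at row 5
Move 5: X drops in col 0, lands at row 5
Move 6: O drops in col 1, lands at row 2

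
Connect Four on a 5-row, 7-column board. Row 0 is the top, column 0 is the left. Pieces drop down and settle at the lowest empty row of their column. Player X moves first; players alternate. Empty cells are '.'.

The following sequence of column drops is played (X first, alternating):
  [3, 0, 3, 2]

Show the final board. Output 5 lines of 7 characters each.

Move 1: X drops in col 3, lands at row 4
Move 2: O drops in col 0, lands at row 4
Move 3: X drops in col 3, lands at row 3
Move 4: O drops in col 2, lands at row 4

Answer: .......
.......
.......
...X...
O.OX...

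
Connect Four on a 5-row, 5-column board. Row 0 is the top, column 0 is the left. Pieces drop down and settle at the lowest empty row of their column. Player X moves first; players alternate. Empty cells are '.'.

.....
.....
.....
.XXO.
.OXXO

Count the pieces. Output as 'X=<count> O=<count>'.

X=4 O=3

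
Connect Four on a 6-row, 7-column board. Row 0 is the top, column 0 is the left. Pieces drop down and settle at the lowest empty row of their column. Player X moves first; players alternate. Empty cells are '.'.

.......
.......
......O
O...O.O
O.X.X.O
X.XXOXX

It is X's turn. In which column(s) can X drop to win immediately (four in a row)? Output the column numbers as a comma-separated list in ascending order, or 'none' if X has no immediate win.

Answer: 1

Derivation:
col 0: drop X → no win
col 1: drop X → WIN!
col 2: drop X → no win
col 3: drop X → no win
col 4: drop X → no win
col 5: drop X → no win
col 6: drop X → no win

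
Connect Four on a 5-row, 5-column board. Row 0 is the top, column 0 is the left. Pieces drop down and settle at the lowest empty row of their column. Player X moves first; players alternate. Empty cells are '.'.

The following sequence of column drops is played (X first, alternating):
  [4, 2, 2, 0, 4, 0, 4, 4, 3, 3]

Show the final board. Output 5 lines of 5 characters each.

Answer: .....
....O
....X
O.XOX
O.OXX

Derivation:
Move 1: X drops in col 4, lands at row 4
Move 2: O drops in col 2, lands at row 4
Move 3: X drops in col 2, lands at row 3
Move 4: O drops in col 0, lands at row 4
Move 5: X drops in col 4, lands at row 3
Move 6: O drops in col 0, lands at row 3
Move 7: X drops in col 4, lands at row 2
Move 8: O drops in col 4, lands at row 1
Move 9: X drops in col 3, lands at row 4
Move 10: O drops in col 3, lands at row 3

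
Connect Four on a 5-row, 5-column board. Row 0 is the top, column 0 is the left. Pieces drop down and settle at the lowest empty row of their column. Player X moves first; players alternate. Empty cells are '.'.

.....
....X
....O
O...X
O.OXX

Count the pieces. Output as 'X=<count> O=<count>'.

X=4 O=4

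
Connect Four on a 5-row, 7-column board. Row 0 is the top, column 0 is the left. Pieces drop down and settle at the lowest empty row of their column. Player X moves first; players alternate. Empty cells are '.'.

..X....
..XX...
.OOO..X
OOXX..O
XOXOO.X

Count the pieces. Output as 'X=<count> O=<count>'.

X=9 O=9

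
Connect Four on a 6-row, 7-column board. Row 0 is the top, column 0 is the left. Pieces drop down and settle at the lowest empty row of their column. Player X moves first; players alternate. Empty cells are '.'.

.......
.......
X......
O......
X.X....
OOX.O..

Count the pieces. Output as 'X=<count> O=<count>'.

X=4 O=4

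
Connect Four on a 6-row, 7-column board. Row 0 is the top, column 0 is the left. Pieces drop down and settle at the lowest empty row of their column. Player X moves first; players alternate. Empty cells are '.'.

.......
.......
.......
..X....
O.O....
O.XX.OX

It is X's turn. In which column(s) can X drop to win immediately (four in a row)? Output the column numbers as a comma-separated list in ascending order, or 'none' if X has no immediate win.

Answer: none

Derivation:
col 0: drop X → no win
col 1: drop X → no win
col 2: drop X → no win
col 3: drop X → no win
col 4: drop X → no win
col 5: drop X → no win
col 6: drop X → no win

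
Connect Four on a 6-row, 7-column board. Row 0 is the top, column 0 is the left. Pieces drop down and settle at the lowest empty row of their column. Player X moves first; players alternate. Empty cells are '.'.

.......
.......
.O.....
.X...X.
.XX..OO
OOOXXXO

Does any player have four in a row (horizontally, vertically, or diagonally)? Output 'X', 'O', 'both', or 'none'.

none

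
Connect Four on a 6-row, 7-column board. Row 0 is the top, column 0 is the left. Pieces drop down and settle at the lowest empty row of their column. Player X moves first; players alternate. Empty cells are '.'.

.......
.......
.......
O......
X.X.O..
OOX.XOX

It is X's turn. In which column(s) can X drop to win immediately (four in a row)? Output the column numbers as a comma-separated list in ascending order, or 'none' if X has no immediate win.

col 0: drop X → no win
col 1: drop X → no win
col 2: drop X → no win
col 3: drop X → no win
col 4: drop X → no win
col 5: drop X → no win
col 6: drop X → no win

Answer: none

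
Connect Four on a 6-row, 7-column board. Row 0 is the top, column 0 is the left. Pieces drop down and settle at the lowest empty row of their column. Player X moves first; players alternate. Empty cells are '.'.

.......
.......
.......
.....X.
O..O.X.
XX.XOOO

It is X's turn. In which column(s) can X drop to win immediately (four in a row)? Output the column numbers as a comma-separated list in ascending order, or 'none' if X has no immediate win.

col 0: drop X → no win
col 1: drop X → no win
col 2: drop X → WIN!
col 3: drop X → no win
col 4: drop X → no win
col 5: drop X → no win
col 6: drop X → no win

Answer: 2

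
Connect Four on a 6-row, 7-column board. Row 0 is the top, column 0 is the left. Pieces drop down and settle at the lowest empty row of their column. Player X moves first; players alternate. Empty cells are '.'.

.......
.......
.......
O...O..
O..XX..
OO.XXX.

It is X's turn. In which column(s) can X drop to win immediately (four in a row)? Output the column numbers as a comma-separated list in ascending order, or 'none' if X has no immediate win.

Answer: 2,6

Derivation:
col 0: drop X → no win
col 1: drop X → no win
col 2: drop X → WIN!
col 3: drop X → no win
col 4: drop X → no win
col 5: drop X → no win
col 6: drop X → WIN!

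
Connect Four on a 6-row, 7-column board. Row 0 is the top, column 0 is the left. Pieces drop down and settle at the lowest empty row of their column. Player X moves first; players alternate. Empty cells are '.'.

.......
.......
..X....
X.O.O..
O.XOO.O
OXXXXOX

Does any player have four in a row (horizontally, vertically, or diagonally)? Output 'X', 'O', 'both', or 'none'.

X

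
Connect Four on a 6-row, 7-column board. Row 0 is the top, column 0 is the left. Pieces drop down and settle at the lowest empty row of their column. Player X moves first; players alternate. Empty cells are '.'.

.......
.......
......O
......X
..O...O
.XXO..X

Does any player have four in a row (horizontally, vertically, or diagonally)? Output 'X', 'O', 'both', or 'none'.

none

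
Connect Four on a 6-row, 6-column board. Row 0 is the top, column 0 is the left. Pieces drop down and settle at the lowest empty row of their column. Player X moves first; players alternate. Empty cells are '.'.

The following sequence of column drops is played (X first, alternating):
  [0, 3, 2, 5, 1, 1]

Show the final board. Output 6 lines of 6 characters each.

Answer: ......
......
......
......
.O....
XXXO.O

Derivation:
Move 1: X drops in col 0, lands at row 5
Move 2: O drops in col 3, lands at row 5
Move 3: X drops in col 2, lands at row 5
Move 4: O drops in col 5, lands at row 5
Move 5: X drops in col 1, lands at row 5
Move 6: O drops in col 1, lands at row 4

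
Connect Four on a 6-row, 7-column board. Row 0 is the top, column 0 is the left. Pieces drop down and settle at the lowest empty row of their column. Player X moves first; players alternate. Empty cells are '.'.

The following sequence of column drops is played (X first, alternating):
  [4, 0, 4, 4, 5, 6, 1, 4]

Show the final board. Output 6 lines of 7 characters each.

Move 1: X drops in col 4, lands at row 5
Move 2: O drops in col 0, lands at row 5
Move 3: X drops in col 4, lands at row 4
Move 4: O drops in col 4, lands at row 3
Move 5: X drops in col 5, lands at row 5
Move 6: O drops in col 6, lands at row 5
Move 7: X drops in col 1, lands at row 5
Move 8: O drops in col 4, lands at row 2

Answer: .......
.......
....O..
....O..
....X..
OX..XXO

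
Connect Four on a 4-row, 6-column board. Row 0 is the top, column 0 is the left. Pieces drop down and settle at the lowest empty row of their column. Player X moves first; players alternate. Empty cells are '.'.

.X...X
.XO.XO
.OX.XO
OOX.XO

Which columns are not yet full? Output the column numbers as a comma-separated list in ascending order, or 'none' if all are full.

Answer: 0,2,3,4

Derivation:
col 0: top cell = '.' → open
col 1: top cell = 'X' → FULL
col 2: top cell = '.' → open
col 3: top cell = '.' → open
col 4: top cell = '.' → open
col 5: top cell = 'X' → FULL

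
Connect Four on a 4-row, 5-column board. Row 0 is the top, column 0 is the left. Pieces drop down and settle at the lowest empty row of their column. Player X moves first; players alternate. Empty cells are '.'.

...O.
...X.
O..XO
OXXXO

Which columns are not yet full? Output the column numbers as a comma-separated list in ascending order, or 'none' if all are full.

col 0: top cell = '.' → open
col 1: top cell = '.' → open
col 2: top cell = '.' → open
col 3: top cell = 'O' → FULL
col 4: top cell = '.' → open

Answer: 0,1,2,4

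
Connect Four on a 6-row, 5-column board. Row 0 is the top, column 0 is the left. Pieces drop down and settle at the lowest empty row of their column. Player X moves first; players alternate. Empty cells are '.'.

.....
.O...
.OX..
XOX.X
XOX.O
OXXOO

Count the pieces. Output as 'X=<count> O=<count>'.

X=8 O=8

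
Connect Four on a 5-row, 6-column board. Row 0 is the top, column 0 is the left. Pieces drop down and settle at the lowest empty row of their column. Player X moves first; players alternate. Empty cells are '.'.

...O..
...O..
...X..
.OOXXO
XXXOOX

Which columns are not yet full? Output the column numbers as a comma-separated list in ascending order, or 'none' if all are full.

col 0: top cell = '.' → open
col 1: top cell = '.' → open
col 2: top cell = '.' → open
col 3: top cell = 'O' → FULL
col 4: top cell = '.' → open
col 5: top cell = '.' → open

Answer: 0,1,2,4,5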